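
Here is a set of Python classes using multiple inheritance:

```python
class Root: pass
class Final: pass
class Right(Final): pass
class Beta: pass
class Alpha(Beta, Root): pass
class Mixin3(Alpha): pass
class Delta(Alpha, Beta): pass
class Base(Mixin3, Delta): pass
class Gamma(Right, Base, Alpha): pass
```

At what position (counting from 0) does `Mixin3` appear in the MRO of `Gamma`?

4

L[Gamma] = Gamma + merge(L[Right], L[Base], L[Alpha], [Right Base Alpha])
  take Right:  [Right Final object] + [Base Mixin3 Delta Alpha Beta Root object] + [Alpha Beta Root object] + [Right Base Alpha]
  take Final:  [Final object] + [Base Mixin3 Delta Alpha Beta Root object] + [Alpha Beta Root object] + [Base Alpha]
  take Base:  [object] + [Base Mixin3 Delta Alpha Beta Root object] + [Alpha Beta Root object] + [Base Alpha]
  take Mixin3:  [object] + [Mixin3 Delta Alpha Beta Root object] + [Alpha Beta Root object] + [Alpha]
  take Delta:  [object] + [Delta Alpha Beta Root object] + [Alpha Beta Root object] + [Alpha]
  take Alpha:  [object] + [Alpha Beta Root object] + [Alpha Beta Root object] + [Alpha]
  take Beta:  [object] + [Beta Root object] + [Beta Root object]
  take Root:  [object] + [Root object] + [Root object]
  take object:  [object] + [object] + [object]
MRO: Gamma Right Final Base Mixin3 Delta Alpha Beta Root object
Mixin3 sits at index 4.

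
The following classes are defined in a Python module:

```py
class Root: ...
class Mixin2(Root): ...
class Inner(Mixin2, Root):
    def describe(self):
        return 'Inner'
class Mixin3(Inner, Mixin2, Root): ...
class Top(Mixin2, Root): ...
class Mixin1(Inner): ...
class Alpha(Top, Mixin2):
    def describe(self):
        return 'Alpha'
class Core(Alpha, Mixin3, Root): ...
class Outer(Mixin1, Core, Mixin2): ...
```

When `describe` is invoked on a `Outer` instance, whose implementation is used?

L[Outer] = Outer + merge(L[Mixin1], L[Core], L[Mixin2], [Mixin1 Core Mixin2])
  take Mixin1:  [Mixin1 Inner Mixin2 Root object] + [Core Alpha Top Mixin3 Inner Mixin2 Root object] + [Mixin2 Root object] + [Mixin1 Core Mixin2]
  take Core:  [Inner Mixin2 Root object] + [Core Alpha Top Mixin3 Inner Mixin2 Root object] + [Mixin2 Root object] + [Core Mixin2]
  take Alpha:  [Inner Mixin2 Root object] + [Alpha Top Mixin3 Inner Mixin2 Root object] + [Mixin2 Root object] + [Mixin2]
  take Top:  [Inner Mixin2 Root object] + [Top Mixin3 Inner Mixin2 Root object] + [Mixin2 Root object] + [Mixin2]
  take Mixin3:  [Inner Mixin2 Root object] + [Mixin3 Inner Mixin2 Root object] + [Mixin2 Root object] + [Mixin2]
  take Inner:  [Inner Mixin2 Root object] + [Inner Mixin2 Root object] + [Mixin2 Root object] + [Mixin2]
  take Mixin2:  [Mixin2 Root object] + [Mixin2 Root object] + [Mixin2 Root object] + [Mixin2]
  take Root:  [Root object] + [Root object] + [Root object]
  take object:  [object] + [object] + [object]
MRO: Outer Mixin1 Core Alpha Top Mixin3 Inner Mixin2 Root object
describe is defined in: Alpha, Inner. First along the MRO is Alpha.

Alpha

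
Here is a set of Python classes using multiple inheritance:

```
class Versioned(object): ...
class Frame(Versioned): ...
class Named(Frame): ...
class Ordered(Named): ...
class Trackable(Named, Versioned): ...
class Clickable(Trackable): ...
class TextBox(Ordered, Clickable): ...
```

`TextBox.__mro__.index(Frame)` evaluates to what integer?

5

L[TextBox] = TextBox + merge(L[Ordered], L[Clickable], [Ordered Clickable])
  take Ordered:  [Ordered Named Frame Versioned object] + [Clickable Trackable Named Frame Versioned object] + [Ordered Clickable]
  take Clickable:  [Named Frame Versioned object] + [Clickable Trackable Named Frame Versioned object] + [Clickable]
  take Trackable:  [Named Frame Versioned object] + [Trackable Named Frame Versioned object]
  take Named:  [Named Frame Versioned object] + [Named Frame Versioned object]
  take Frame:  [Frame Versioned object] + [Frame Versioned object]
  take Versioned:  [Versioned object] + [Versioned object]
  take object:  [object] + [object]
MRO: TextBox Ordered Clickable Trackable Named Frame Versioned object
Frame sits at index 5.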